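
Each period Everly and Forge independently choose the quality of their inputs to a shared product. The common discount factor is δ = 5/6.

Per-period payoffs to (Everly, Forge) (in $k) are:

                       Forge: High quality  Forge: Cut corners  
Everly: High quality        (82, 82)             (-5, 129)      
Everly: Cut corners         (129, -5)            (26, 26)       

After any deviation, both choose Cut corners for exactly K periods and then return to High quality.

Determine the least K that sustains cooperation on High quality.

IC: δ(1−δ^K)/(1−δ) ≥ (129−82)/(82−26) = 47/56.
With δ = 5/6: need 1 − δ^K ≥ 47/56·(1−5/6)/(5/6), i.e. δ^K ≤ 0.8321.
Since (5/6)^1 = 0.8333 and (5/6)^2 = 0.6944, the smallest such K is 2.

2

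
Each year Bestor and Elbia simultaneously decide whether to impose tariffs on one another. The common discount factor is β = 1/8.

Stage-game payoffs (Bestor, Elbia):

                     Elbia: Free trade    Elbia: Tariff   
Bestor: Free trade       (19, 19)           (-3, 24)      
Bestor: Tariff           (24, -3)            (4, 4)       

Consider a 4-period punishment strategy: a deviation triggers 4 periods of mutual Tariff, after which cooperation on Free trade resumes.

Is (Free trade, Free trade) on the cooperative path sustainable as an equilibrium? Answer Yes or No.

A one-shot deviation gives 24 now, then 4 for 4 periods, then back to 19.
Gain from deviating: (24−19) today; loss: (19−4) in each of the next 4 periods.
No-deviation condition: (19−4)(β+…+β^4) ≥ 24−19, i.e. β+…+β^4 ≥ 1/3.
At β = 1/8: β+…+β^4 = 0.1428 < 0.3333.
So cooperation is not sustainable.

No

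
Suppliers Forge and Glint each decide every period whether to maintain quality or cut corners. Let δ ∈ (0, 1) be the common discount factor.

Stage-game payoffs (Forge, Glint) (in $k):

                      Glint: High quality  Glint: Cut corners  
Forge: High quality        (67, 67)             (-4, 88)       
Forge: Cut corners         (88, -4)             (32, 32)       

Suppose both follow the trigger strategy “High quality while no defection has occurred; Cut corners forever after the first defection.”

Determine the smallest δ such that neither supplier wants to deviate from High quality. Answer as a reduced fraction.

3/8

67/(1−δ) ≥ 88 + 32δ/(1−δ)
67 ≥ 88 − 56δ
δ ≥ 21/56 = 3/8.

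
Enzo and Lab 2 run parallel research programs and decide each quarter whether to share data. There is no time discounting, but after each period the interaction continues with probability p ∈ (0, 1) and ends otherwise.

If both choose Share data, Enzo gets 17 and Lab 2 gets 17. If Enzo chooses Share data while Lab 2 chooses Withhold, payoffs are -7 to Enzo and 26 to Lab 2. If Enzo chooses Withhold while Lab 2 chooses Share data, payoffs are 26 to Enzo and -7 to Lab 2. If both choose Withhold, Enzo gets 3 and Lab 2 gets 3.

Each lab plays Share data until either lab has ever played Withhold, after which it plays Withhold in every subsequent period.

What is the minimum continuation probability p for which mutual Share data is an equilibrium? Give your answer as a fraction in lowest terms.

Expected cooperation value is 17 + p·17 + p²·17 + … = 17/(1−p); deviation gives 26 + p·3/(1−p).
17 ≥ 26(1−p) + 3p ⇒ 23p ≥ 9 ⇒ p ≥ 9/23.

9/23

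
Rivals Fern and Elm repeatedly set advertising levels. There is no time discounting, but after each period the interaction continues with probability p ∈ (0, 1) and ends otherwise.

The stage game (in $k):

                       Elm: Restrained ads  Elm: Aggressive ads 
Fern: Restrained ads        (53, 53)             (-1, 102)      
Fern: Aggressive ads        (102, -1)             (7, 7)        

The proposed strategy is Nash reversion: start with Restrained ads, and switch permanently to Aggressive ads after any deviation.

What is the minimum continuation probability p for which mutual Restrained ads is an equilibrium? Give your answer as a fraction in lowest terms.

Expected cooperation value is 53 + p·53 + p²·53 + … = 53/(1−p); deviation gives 102 + p·7/(1−p).
53 ≥ 102(1−p) + 7p ⇒ 95p ≥ 49 ⇒ p ≥ 49/95.

49/95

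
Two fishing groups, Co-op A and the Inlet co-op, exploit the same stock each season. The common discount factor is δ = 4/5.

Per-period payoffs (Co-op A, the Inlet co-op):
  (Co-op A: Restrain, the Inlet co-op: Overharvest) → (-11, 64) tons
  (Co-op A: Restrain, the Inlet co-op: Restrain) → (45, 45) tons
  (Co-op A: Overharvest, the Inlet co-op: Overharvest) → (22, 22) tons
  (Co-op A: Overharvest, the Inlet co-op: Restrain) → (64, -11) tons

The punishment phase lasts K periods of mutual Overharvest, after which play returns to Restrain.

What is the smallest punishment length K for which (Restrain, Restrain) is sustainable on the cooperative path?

IC: δ(1−δ^K)/(1−δ) ≥ (64−45)/(45−22) = 19/23.
With δ = 4/5: need 1 − δ^K ≥ 19/23·(1−4/5)/(4/5), i.e. δ^K ≤ 0.7935.
Since (4/5)^1 = 0.8000 and (4/5)^2 = 0.6400, the smallest such K is 2.

2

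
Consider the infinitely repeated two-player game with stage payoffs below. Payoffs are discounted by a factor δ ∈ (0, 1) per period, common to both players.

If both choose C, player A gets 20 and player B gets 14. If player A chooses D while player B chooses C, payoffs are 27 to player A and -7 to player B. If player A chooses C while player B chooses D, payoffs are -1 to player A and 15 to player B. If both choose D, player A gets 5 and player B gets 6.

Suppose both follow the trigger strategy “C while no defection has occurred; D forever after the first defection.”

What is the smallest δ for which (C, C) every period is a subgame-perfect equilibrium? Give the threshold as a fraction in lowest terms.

7/22

player A: cooperation gives 20 each period; deviation gives 27 once then 5 forever.
  20/(1−δ) ≥ 27 + 5δ/(1−δ) ⇒ δ ≥ 7/22.
player B: cooperation gives 14 each period; deviation gives 15 once then 6 forever.
  δ ≥ 1/9.
Both must hold, so the binding constraint is player A's: δ ≥ 7/22.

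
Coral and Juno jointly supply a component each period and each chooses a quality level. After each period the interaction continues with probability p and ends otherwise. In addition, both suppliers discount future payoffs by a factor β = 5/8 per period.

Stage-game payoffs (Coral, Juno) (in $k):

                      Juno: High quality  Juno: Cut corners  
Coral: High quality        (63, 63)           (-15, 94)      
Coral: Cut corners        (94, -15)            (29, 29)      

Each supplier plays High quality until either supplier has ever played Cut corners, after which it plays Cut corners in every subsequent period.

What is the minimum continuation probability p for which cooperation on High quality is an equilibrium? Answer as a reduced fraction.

248/325

With continuation probability p and discount β, the effective per-period discount factor is βp.
Grim-trigger IC: βp ≥ (94−63)/(94−29) = 31/65.
So p ≥ (31/65)/(5/8) = 248/325.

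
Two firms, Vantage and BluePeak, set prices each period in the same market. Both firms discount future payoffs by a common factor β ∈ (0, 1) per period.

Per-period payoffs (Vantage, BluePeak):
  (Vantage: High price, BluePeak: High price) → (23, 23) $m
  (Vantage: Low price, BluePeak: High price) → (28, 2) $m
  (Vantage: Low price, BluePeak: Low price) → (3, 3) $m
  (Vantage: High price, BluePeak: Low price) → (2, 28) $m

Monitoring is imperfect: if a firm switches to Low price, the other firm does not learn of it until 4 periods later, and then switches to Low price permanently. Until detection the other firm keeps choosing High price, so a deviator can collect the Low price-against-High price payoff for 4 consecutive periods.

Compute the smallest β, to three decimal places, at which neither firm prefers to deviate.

0.669

The best deviation is to choose Low price for all 4 undetected periods, earning 28 each, then 3 forever once detected.
Deviation value: 28(1−β^4)/(1−β) + 3β^4/(1−β); cooperation value: 23/(1−β).
IC: 23 ≥ 28(1−β^4) + 3β^4 = 28 − 25β^4.
So β^4 ≥ 5/25 = 1/5, giving β ≥ (1/5)^(1/4) ≈ 0.669.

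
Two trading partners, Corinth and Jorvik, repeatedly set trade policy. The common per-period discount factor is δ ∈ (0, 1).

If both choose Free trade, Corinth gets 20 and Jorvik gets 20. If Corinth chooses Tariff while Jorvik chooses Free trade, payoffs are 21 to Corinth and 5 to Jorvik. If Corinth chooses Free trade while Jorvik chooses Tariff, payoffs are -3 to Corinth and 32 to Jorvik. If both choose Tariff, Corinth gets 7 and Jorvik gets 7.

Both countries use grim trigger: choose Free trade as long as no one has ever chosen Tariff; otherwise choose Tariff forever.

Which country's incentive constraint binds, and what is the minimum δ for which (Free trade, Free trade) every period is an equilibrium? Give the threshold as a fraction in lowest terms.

Jorvik; δ ≥ 12/25

Corinth's threshold: (21−20)/(21−7) = 1/14.
Jorvik's threshold: (32−20)/(32−7) = 12/25.
1/14 < 12/25, so Jorvik binds and δ* = 12/25.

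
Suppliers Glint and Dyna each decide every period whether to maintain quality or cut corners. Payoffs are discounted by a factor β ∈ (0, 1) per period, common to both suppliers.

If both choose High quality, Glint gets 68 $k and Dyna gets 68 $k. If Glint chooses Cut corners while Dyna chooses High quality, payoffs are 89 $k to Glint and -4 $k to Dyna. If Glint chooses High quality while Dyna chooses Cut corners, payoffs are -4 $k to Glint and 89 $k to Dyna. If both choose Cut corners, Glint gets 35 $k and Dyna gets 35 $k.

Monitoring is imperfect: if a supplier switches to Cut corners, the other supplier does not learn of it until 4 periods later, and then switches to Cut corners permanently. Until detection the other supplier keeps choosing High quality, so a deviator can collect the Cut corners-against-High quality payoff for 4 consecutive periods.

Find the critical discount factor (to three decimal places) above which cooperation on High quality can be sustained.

The best deviation is to choose Cut corners for all 4 undetected periods, earning 89 each, then 35 forever once detected.
Deviation value: 89(1−β^4)/(1−β) + 35β^4/(1−β); cooperation value: 68/(1−β).
IC: 68 ≥ 89(1−β^4) + 35β^4 = 89 − 54β^4.
So β^4 ≥ 21/54 = 7/18, giving β ≥ (7/18)^(1/4) ≈ 0.790.

0.790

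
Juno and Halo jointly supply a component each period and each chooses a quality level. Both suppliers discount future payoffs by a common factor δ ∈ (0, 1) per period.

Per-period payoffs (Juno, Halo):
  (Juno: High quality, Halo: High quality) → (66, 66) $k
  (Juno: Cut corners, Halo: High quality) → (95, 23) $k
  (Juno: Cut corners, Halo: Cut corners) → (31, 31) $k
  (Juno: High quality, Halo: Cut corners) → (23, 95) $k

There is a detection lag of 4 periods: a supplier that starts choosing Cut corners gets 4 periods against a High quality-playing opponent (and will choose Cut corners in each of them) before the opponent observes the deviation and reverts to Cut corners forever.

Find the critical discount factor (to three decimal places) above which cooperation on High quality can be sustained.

Deviating for the 4 undetected periods gains 95−66 = 29 per period over cooperation, then loses 66−31 = 35 per period forever once punishment starts.
Gain: 29(1 + δ + … + δ^3); loss: 35·δ^4/(1−δ).
No profitable deviation ⇔ 29(1−δ^4) ≤ 35·δ^4, i.e. δ^4 ≥ 29/(29+35) = 29/64.
Hence δ ≥ (29/64)^(1/4) ≈ 0.820.

0.820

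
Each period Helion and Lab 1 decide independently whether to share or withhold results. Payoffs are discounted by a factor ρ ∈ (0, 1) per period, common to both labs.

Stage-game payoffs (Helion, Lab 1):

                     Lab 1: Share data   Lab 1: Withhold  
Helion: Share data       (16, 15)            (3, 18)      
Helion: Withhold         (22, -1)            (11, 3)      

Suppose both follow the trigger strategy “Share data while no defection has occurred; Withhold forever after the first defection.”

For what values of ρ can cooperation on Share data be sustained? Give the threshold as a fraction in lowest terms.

For Helion: deviation gain 22−16 = 6, per-period punishment loss 16−11 = 5. IC gives ρ ≥ 6/11.
For Lab 1: gain 3, loss 12 per period, so ρ ≥ 3/15 = 1/5.
The tighter constraint is Helion's, so cooperation needs ρ ≥ 6/11.

6/11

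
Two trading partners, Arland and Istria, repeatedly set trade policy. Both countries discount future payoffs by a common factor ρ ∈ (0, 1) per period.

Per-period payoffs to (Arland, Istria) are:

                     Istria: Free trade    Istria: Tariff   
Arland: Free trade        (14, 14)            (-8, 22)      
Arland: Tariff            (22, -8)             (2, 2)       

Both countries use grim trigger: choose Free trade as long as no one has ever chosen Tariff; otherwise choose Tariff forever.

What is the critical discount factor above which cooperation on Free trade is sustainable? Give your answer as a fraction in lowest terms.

2/5

One-period gain from deviating is 22 − 14 = 8. The loss is 14 − 2 = 12 in every subsequent period, with present value 12·ρ/(1−ρ).
Deviation is unprofitable when 12·ρ/(1−ρ) ≥ 8, i.e. ρ/(1−ρ) ≥ 2/3.
Equivalently ρ ≥ 8/(8+12) = 2/5.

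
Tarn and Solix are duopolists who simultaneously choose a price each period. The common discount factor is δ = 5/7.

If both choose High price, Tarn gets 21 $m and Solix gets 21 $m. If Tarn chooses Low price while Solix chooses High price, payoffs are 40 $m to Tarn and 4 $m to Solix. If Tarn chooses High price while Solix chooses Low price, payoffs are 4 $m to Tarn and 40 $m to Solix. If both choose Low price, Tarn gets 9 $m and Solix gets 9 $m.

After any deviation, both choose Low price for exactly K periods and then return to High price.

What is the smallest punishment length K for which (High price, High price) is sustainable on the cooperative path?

IC: δ(1−δ^K)/(1−δ) ≥ (40−21)/(21−9) = 19/12.
With δ = 5/7: need 1 − δ^K ≥ 19/12·(1−5/7)/(5/7), i.e. δ^K ≤ 0.3667.
Since (5/7)^2 = 0.5102 and (5/7)^3 = 0.3644, the smallest such K is 3.

3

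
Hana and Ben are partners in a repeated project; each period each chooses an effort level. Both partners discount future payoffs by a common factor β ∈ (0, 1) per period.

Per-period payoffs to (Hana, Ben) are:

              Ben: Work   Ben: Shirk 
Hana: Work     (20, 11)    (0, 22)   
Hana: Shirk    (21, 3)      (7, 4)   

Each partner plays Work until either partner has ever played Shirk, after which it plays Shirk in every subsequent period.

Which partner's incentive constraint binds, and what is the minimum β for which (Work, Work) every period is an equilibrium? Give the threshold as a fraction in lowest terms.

For Hana: deviation gain 21−20 = 1, per-period punishment loss 20−7 = 13. IC gives β ≥ 1/14.
For Ben: gain 11, loss 7 per period, so β ≥ 11/18.
The tighter constraint is Ben's, so cooperation needs β ≥ 11/18.

Ben; β ≥ 11/18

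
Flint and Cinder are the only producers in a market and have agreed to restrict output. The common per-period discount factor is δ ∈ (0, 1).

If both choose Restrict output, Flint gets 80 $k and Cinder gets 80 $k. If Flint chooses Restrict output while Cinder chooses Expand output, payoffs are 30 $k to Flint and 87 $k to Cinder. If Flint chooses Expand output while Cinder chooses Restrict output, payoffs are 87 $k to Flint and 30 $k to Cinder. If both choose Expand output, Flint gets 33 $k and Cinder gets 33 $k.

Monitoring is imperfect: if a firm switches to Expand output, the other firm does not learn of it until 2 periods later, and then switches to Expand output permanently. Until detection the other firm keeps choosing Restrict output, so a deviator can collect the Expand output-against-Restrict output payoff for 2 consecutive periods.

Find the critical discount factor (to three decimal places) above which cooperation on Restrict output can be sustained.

0.360

Deviating for the 2 undetected periods gains 87−80 = 7 per period over cooperation, then loses 80−33 = 47 per period forever once punishment starts.
Gain: 7(1 + δ + … + δ^1); loss: 47·δ^2/(1−δ).
No profitable deviation ⇔ 7(1−δ^2) ≤ 47·δ^2, i.e. δ^2 ≥ 7/(7+47) = 7/54.
Hence δ ≥ (7/54)^(1/2) ≈ 0.360.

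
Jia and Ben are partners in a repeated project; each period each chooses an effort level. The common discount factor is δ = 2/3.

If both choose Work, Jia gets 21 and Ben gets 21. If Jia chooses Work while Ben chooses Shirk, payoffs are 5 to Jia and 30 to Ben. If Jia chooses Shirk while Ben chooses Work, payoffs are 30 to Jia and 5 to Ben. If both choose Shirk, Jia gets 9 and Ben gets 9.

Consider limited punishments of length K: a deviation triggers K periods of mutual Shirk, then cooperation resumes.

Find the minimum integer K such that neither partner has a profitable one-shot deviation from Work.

IC: δ(1−δ^K)/(1−δ) ≥ (30−21)/(21−9) = 3/4.
With δ = 2/3: need 1 − δ^K ≥ 3/4·(1−2/3)/(2/3), i.e. δ^K ≤ 0.6250.
Since (2/3)^1 = 0.6667 and (2/3)^2 = 0.4444, the smallest such K is 2.

2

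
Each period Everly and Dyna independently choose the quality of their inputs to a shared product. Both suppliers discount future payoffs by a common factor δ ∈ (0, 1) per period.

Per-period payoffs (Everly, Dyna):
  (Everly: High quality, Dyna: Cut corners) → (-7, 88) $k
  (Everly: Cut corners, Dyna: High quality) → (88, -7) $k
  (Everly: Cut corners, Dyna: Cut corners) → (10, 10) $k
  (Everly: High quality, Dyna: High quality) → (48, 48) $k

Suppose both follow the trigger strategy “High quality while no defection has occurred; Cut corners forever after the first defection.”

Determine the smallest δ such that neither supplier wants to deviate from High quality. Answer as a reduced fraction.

48/(1−δ) ≥ 88 + 10δ/(1−δ)
48 ≥ 88 − 78δ
δ ≥ 40/78 = 20/39.

20/39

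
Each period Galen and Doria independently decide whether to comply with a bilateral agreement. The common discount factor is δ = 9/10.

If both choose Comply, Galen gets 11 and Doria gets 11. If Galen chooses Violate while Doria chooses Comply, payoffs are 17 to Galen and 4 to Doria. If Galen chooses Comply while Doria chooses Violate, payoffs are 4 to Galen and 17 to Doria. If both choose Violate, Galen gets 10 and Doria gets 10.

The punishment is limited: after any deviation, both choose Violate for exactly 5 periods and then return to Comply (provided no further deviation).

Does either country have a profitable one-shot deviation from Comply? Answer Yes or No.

Yes

Comparing payoff streams over the 6 periods until play realigns: cooperate → 11(1+δ+…+δ^5); deviate → 17 + 10(δ+…+δ^5).
Cooperation is sustained iff (11−10)(δ+…+δ^5) ≥ 17−11.
δ+…+δ^5 = 9/10·(1−(9/10)^5)/(1−9/10) = 3.6856, and (17−11)/(11−10) = 6.0000.
3.6856 < 6.0000, so cooperation is not sustainable.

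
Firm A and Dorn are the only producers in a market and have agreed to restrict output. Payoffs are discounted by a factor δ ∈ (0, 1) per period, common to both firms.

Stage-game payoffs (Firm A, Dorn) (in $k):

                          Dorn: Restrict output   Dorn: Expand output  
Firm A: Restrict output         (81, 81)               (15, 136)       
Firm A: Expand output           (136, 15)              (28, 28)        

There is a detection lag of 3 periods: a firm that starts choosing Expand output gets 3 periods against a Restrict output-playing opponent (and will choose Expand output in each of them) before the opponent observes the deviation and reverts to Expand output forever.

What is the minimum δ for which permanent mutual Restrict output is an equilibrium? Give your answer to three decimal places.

0.799

Deviating for the 3 undetected periods gains 136−81 = 55 per period over cooperation, then loses 81−28 = 53 per period forever once punishment starts.
Gain: 55(1 + δ + … + δ^2); loss: 53·δ^3/(1−δ).
No profitable deviation ⇔ 55(1−δ^3) ≤ 53·δ^3, i.e. δ^3 ≥ 55/(55+53) = 55/108.
Hence δ ≥ (55/108)^(1/3) ≈ 0.799.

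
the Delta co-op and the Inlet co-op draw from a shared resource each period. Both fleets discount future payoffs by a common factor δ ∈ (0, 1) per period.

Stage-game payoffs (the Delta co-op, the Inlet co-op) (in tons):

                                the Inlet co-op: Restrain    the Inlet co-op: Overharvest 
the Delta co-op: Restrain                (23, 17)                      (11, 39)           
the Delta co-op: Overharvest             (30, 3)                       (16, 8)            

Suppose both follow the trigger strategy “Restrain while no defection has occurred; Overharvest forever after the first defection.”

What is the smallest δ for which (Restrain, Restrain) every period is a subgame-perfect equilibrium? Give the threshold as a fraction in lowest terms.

the Delta co-op's threshold: (30−23)/(30−16) = 1/2.
the Inlet co-op's threshold: (39−17)/(39−8) = 22/31.
1/2 < 22/31, so the Inlet co-op binds and δ* = 22/31.

22/31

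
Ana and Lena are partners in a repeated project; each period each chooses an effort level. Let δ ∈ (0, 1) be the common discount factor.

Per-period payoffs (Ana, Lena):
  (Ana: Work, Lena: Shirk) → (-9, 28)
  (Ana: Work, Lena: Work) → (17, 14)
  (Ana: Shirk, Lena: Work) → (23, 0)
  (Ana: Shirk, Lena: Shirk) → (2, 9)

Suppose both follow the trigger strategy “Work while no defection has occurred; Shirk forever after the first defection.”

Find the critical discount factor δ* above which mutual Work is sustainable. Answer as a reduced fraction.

14/19

Ana: cooperation gives 17 each period; deviation gives 23 once then 2 forever.
  17/(1−δ) ≥ 23 + 2δ/(1−δ) ⇒ δ ≥ 6/21 = 2/7.
Lena: cooperation gives 14 each period; deviation gives 28 once then 9 forever.
  δ ≥ 14/19.
Both must hold, so the binding constraint is Lena's: δ ≥ 14/19.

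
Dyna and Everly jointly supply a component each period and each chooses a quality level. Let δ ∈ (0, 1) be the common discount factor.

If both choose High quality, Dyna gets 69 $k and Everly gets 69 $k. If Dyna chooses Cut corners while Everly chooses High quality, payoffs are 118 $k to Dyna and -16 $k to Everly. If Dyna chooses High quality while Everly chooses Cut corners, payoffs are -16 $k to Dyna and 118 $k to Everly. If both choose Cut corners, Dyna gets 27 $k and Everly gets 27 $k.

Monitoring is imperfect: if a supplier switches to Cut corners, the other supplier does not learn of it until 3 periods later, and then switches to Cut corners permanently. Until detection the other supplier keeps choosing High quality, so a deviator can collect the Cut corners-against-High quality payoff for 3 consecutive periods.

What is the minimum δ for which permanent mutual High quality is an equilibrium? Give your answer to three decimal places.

0.814

A deviator earns 118 for 3 periods, then 27 forever; cooperating earns 69 forever. Multiplying the IC by (1−δ):
69 ≥ 118(1−δ^3) + 27δ^3, so 91·δ^3 ≥ 49 and δ^3 ≥ 7/13.
δ ≥ (7/13)^(1/3) ≈ 0.814.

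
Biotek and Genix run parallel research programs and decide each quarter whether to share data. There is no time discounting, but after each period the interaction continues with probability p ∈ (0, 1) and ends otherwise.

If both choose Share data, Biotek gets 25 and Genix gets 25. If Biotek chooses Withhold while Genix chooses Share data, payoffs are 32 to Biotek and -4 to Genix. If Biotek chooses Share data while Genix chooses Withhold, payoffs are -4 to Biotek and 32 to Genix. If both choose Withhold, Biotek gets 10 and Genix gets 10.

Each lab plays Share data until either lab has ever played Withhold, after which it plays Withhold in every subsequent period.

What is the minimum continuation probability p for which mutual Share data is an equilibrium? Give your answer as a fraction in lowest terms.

Expected cooperation value is 25 + p·25 + p²·25 + … = 25/(1−p); deviation gives 32 + p·10/(1−p).
25 ≥ 32(1−p) + 10p ⇒ 22p ≥ 7 ⇒ p ≥ 7/22.

7/22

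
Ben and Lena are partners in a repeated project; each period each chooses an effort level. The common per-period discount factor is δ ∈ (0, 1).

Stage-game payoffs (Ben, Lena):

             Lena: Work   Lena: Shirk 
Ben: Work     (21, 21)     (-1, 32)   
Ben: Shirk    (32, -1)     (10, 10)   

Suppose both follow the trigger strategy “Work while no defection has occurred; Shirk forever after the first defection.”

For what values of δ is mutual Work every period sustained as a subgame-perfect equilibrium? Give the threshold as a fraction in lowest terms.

1/2

Cooperation forever yields 21 each period: 21/(1−δ).
Deviating yields 32 once, then 10 forever: 32 + 10δ/(1−δ).
No profitable deviation requires 21/(1−δ) ≥ 32 + 10δ/(1−δ).
Multiplying by (1−δ): 21 ≥ 32(1−δ) + 10δ = 32 − 22δ.
So 22δ ≥ 11, i.e. δ ≥ 11/22 = 1/2.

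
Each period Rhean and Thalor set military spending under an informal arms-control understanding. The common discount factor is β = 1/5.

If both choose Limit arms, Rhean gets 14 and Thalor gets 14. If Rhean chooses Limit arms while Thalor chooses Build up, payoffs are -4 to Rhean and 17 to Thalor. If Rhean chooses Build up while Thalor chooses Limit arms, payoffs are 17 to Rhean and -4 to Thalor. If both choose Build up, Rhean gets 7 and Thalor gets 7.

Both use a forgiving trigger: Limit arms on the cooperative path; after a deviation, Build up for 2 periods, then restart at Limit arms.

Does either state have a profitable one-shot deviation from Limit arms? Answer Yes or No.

Yes

A one-shot deviation gives 17 now, then 7 for 2 periods, then back to 14.
Gain from deviating: (17−14) today; loss: (14−7) in each of the next 2 periods.
No-deviation condition: (14−7)(β+…+β^2) ≥ 17−14, i.e. β+…+β^2 ≥ 3/7.
At β = 1/5: β+…+β^2 = 0.2400 < 0.4286.
So cooperation is not sustainable.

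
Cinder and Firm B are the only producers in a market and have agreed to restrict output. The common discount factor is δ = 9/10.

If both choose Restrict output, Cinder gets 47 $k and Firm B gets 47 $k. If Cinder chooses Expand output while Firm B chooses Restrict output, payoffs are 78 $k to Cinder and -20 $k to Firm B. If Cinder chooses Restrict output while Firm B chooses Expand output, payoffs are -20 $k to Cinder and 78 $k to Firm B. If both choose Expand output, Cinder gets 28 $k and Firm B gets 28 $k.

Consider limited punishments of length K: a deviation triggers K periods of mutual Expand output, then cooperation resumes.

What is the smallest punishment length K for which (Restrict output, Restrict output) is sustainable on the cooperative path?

2

No profitable deviation requires (47−28)(δ+…+δ^K) ≥ 78−47, i.e. δ+…+δ^K ≥ 31/19 ≈ 1.6316.
With δ = 9/10, the partial sums are K=1: 0.9000, K=2: 1.7100.
K = 2 is the first length at which the sum reaches 1.6316.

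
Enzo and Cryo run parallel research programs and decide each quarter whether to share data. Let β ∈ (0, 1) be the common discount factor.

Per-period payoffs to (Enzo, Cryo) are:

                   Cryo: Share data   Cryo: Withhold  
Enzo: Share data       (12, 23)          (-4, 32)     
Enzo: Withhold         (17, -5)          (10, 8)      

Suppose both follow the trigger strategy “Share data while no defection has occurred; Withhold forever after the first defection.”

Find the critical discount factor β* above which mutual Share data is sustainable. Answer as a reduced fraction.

5/7

For Enzo: deviation gain 17−12 = 5, per-period punishment loss 12−10 = 2. IC gives β ≥ 5/7.
For Cryo: gain 9, loss 15 per period, so β ≥ 9/24 = 3/8.
The tighter constraint is Enzo's, so cooperation needs β ≥ 5/7.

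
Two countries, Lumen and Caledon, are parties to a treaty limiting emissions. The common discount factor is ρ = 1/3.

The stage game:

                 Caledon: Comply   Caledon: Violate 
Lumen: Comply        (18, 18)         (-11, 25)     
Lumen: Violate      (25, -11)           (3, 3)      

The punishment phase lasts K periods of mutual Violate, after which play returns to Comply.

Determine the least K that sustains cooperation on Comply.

3

Need Σ_{k=1}^{K} ρ^k ≥ (25−18)/(18−3) = 0.4667 at ρ = 1/3.
At K = 2 the sum is 0.4444 < 0.4667; at K = 3 it is 0.4815 ≥ 0.4667.
So the minimum punishment length is K = 3.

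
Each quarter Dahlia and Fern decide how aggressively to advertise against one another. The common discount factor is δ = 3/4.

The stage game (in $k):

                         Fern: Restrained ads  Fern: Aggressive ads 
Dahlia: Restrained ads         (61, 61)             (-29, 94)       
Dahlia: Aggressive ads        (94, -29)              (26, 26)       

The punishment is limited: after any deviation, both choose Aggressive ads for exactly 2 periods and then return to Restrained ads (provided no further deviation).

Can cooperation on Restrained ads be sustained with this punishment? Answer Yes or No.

Yes

A one-shot deviation gives 94 now, then 26 for 2 periods, then back to 61.
Gain from deviating: (94−61) today; loss: (61−26) in each of the next 2 periods.
No-deviation condition: (61−26)(δ+…+δ^2) ≥ 94−61, i.e. δ+…+δ^2 ≥ 33/35.
At δ = 3/4: δ+…+δ^2 = 1.3125 ≥ 0.9429.
So cooperation is sustainable.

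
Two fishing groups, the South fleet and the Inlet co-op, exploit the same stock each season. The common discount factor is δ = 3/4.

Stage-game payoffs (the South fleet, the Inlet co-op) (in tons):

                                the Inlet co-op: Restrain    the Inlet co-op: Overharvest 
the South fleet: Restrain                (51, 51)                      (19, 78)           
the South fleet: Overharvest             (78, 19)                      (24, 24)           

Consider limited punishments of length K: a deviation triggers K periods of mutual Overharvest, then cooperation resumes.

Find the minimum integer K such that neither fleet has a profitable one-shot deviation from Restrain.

Need Σ_{k=1}^{K} δ^k ≥ (78−51)/(51−24) = 1.0000 at δ = 3/4.
At K = 1 the sum is 0.7500 < 1.0000; at K = 2 it is 1.3125 ≥ 1.0000.
So the minimum punishment length is K = 2.

2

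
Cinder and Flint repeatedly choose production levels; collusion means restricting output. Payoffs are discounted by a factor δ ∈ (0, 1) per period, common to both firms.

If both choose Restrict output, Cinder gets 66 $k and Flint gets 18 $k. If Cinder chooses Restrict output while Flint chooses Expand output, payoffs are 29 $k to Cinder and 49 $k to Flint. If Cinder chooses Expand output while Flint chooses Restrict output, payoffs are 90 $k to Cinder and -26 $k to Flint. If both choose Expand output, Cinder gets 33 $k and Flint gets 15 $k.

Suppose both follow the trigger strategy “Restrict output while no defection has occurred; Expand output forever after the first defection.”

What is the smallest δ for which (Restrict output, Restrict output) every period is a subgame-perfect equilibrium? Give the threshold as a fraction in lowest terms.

Cinder: cooperation gives 66 each period; deviation gives 90 once then 33 forever.
  66/(1−δ) ≥ 90 + 33δ/(1−δ) ⇒ δ ≥ 24/57 = 8/19.
Flint: cooperation gives 18 each period; deviation gives 49 once then 15 forever.
  δ ≥ 31/34.
Both must hold, so the binding constraint is Flint's: δ ≥ 31/34.

31/34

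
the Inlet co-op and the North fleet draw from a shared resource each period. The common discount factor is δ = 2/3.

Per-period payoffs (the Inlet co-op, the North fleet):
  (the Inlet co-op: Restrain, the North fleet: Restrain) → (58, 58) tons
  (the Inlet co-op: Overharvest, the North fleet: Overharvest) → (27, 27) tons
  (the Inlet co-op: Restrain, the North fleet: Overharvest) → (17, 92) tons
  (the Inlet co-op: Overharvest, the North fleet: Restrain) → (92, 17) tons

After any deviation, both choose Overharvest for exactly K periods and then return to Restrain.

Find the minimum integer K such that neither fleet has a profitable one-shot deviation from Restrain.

IC: δ(1−δ^K)/(1−δ) ≥ (92−58)/(58−27) = 34/31.
With δ = 2/3: need 1 − δ^K ≥ 34/31·(1−2/3)/(2/3), i.e. δ^K ≤ 0.4516.
Since (2/3)^1 = 0.6667 and (2/3)^2 = 0.4444, the smallest such K is 2.

2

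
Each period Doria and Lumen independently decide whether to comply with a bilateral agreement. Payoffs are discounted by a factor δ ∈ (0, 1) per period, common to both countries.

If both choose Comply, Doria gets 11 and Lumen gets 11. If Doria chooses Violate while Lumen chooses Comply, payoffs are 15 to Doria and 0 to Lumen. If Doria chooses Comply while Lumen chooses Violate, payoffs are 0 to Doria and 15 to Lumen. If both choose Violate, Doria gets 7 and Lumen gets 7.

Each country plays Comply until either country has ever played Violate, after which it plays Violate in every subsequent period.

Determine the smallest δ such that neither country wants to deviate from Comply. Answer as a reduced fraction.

11/(1−δ) ≥ 15 + 7δ/(1−δ)
11 ≥ 15 − 8δ
δ ≥ 4/8 = 1/2.

1/2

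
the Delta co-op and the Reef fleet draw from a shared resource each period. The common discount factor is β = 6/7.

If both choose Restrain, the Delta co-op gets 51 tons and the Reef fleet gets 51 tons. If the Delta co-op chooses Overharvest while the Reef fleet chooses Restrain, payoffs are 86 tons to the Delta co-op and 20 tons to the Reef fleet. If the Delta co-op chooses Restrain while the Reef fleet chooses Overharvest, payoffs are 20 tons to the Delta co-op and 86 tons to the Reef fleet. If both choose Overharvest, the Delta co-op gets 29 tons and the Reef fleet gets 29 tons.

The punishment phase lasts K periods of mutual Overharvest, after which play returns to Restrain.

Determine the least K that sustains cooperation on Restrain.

2

IC: β(1−β^K)/(1−β) ≥ (86−51)/(51−29) = 35/22.
With β = 6/7: need 1 − β^K ≥ 35/22·(1−6/7)/(6/7), i.e. β^K ≤ 0.7348.
Since (6/7)^1 = 0.8571 and (6/7)^2 = 0.7347, the smallest such K is 2.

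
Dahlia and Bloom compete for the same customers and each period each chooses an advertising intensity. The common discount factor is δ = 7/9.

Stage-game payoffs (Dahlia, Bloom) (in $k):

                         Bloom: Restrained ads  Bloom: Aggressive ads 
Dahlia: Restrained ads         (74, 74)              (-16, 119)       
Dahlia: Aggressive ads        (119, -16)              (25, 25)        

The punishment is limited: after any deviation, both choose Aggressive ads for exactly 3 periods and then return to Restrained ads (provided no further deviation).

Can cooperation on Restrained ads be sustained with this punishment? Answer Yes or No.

Comparing payoff streams over the 4 periods until play realigns: cooperate → 74(1+δ+…+δ^3); deviate → 119 + 25(δ+…+δ^3).
Cooperation is sustained iff (74−25)(δ+…+δ^3) ≥ 119−74.
δ+…+δ^3 = 7/9·(1−(7/9)^3)/(1−7/9) = 1.8532, and (119−74)/(74−25) = 0.9184.
1.8532 ≥ 0.9184, so cooperation is sustainable.

Yes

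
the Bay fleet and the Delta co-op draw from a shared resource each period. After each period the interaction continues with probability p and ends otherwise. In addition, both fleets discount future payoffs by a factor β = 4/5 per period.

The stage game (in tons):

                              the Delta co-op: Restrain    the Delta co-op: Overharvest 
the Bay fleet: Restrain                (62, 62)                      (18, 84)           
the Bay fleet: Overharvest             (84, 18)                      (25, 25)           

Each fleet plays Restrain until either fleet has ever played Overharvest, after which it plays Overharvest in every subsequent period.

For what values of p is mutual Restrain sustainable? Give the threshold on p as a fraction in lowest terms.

Expected continuation weight on next period's payoff is β·p = 4/5·p, which plays the role of the discount factor.
Cooperation requires 4/5·p ≥ (84−62)/(84−25) = 22/59, hence p ≥ 55/118.

55/118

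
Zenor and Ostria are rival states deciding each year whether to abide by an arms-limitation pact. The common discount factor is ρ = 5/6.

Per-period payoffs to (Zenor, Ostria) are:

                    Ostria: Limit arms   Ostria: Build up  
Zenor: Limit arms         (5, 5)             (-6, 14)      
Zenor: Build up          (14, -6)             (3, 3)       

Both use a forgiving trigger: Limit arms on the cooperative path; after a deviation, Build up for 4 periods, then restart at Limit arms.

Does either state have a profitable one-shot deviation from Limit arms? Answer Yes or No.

Yes

A one-shot deviation gives 14 now, then 3 for 4 periods, then back to 5.
Gain from deviating: (14−5) today; loss: (5−3) in each of the next 4 periods.
No-deviation condition: (5−3)(ρ+…+ρ^4) ≥ 14−5, i.e. ρ+…+ρ^4 ≥ 9/2.
At ρ = 5/6: ρ+…+ρ^4 = 2.5887 < 4.5000.
So cooperation is not sustainable.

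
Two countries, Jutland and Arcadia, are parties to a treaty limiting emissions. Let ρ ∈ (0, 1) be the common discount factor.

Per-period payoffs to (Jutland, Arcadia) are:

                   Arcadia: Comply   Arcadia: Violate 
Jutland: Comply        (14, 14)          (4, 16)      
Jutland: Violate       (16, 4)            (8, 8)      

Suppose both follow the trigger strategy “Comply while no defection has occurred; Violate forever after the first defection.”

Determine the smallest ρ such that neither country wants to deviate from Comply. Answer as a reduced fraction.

1/4

14/(1−ρ) ≥ 16 + 8ρ/(1−ρ)
14 ≥ 16 − 8ρ
ρ ≥ 2/8 = 1/4.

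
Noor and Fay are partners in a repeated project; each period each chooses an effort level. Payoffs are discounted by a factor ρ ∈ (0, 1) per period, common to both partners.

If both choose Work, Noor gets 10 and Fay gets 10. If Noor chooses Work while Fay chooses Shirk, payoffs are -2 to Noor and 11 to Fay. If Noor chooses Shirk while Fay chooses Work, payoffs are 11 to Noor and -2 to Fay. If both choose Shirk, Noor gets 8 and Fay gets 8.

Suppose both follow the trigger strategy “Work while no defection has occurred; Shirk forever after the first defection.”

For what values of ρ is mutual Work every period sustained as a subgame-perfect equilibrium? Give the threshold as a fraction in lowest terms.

1/3

Under grim trigger the critical discount factor is (T−C)/(T−P) with T = 11, C = 10, P = 8.
ρ* = (11−10)/(11−8) = 1/3.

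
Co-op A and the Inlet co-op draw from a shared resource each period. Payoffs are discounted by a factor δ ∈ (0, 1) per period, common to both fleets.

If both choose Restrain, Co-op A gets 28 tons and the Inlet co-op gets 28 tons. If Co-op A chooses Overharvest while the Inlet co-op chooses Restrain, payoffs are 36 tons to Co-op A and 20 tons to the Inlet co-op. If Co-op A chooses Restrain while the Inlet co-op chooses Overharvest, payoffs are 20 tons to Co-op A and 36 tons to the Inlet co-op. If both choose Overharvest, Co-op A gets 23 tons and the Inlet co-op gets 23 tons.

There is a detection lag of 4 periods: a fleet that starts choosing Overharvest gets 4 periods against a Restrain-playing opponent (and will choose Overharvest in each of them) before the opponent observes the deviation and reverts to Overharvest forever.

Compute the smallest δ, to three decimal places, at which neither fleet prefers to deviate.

The best deviation is to choose Overharvest for all 4 undetected periods, earning 36 each, then 23 forever once detected.
Deviation value: 36(1−δ^4)/(1−δ) + 23δ^4/(1−δ); cooperation value: 28/(1−δ).
IC: 28 ≥ 36(1−δ^4) + 23δ^4 = 36 − 13δ^4.
So δ^4 ≥ 8/13, giving δ ≥ (8/13)^(1/4) ≈ 0.886.

0.886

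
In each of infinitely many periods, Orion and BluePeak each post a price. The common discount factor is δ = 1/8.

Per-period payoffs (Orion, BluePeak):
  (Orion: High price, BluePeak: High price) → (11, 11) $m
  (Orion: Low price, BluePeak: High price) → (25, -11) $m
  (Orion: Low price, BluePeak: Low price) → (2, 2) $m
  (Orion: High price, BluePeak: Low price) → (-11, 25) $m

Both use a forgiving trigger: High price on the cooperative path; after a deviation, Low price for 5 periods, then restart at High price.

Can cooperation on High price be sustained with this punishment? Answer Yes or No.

No

A one-shot deviation gives 25 now, then 2 for 5 periods, then back to 11.
Gain from deviating: (25−11) today; loss: (11−2) in each of the next 5 periods.
No-deviation condition: (11−2)(δ+…+δ^5) ≥ 25−11, i.e. δ+…+δ^5 ≥ 14/9.
At δ = 1/8: δ+…+δ^5 = 0.1429 < 1.5556.
So cooperation is not sustainable.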